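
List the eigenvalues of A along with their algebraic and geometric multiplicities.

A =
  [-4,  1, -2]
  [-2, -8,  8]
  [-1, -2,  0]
λ = -4: alg = 3, geom = 1

Step 1 — factor the characteristic polynomial to read off the algebraic multiplicities:
  χ_A(x) = (x + 4)^3

Step 2 — compute geometric multiplicities via the rank-nullity identity g(λ) = n − rank(A − λI):
  rank(A − (-4)·I) = 2, so dim ker(A − (-4)·I) = n − 2 = 1

Summary:
  λ = -4: algebraic multiplicity = 3, geometric multiplicity = 1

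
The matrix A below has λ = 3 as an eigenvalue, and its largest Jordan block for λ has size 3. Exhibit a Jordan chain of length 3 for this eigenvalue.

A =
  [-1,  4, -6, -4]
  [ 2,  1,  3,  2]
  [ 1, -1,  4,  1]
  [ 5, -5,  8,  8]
A Jordan chain for λ = 3 of length 3:
v_1 = (-2, 1, 0, 3)ᵀ
v_2 = (-4, 2, 1, 5)ᵀ
v_3 = (1, 0, 0, 0)ᵀ

Let N = A − (3)·I. We want v_3 with N^3 v_3 = 0 but N^2 v_3 ≠ 0; then v_{j-1} := N · v_j for j = 3, …, 2.

Pick v_3 = (1, 0, 0, 0)ᵀ.
Then v_2 = N · v_3 = (-4, 2, 1, 5)ᵀ.
Then v_1 = N · v_2 = (-2, 1, 0, 3)ᵀ.

Sanity check: (A − (3)·I) v_1 = (0, 0, 0, 0)ᵀ = 0. ✓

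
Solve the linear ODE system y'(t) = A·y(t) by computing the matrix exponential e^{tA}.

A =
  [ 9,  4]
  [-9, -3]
e^{tA} =
  [6*t*exp(3*t) + exp(3*t), 4*t*exp(3*t)]
  [-9*t*exp(3*t), -6*t*exp(3*t) + exp(3*t)]

Strategy: write A = P · J · P⁻¹ where J is a Jordan canonical form, so e^{tA} = P · e^{tJ} · P⁻¹, and e^{tJ} can be computed block-by-block.

A has Jordan form
J =
  [3, 1]
  [0, 3]
(up to reordering of blocks).

Per-block formulas:
  For a 2×2 Jordan block J_2(3): exp(t · J_2(3)) = e^(3t)·(I + t·N), where N is the 2×2 nilpotent shift.

After assembling e^{tJ} and conjugating by P, we get:

e^{tA} =
  [6*t*exp(3*t) + exp(3*t), 4*t*exp(3*t)]
  [-9*t*exp(3*t), -6*t*exp(3*t) + exp(3*t)]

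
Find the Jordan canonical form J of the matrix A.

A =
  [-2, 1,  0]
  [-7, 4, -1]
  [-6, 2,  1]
J_3(1)

The characteristic polynomial is
  det(x·I − A) = x^3 - 3*x^2 + 3*x - 1 = (x - 1)^3

Eigenvalues and multiplicities (the geometric multiplicity of λ is n − rank(A − λI), which equals the number of Jordan blocks for λ):
  λ = 1: algebraic multiplicity = 3, geometric multiplicity = 1

Determining the block sizes for each eigenvalue:
  λ = 1: one block (gm = 1), so the single block has size am = 3 → block sizes [3]

Assembling the blocks gives a Jordan form
J =
  [1, 1, 0]
  [0, 1, 1]
  [0, 0, 1]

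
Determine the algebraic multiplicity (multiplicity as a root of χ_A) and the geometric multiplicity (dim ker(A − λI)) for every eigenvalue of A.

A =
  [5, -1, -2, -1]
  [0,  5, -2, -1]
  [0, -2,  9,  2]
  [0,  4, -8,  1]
λ = 5: alg = 4, geom = 2

Step 1 — factor the characteristic polynomial to read off the algebraic multiplicities:
  χ_A(x) = (x - 5)^4

Step 2 — compute geometric multiplicities via the rank-nullity identity g(λ) = n − rank(A − λI):
  rank(A − (5)·I) = 2, so dim ker(A − (5)·I) = n − 2 = 2

Summary:
  λ = 5: algebraic multiplicity = 4, geometric multiplicity = 2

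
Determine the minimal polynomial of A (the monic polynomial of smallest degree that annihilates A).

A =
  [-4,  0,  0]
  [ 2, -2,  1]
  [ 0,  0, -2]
x^3 + 8*x^2 + 20*x + 16

The characteristic polynomial is χ_A(x) = (x + 2)^2*(x + 4), so the eigenvalues are known. The minimal polynomial is
  m_A(x) = Π_λ (x − λ)^{k_λ}
where k_λ is the size of the *largest* Jordan block for λ (equivalently, the smallest k with (A − λI)^k v = 0 for every generalised eigenvector v of λ).

  λ = -4: largest Jordan block has size 1, contributing (x + 4)
  λ = -2: largest Jordan block has size 2, contributing (x + 2)^2

So m_A(x) = (x + 2)^2*(x + 4) = x^3 + 8*x^2 + 20*x + 16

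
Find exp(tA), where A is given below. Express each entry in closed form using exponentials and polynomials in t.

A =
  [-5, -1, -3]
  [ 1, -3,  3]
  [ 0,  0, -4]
e^{tA} =
  [-t*exp(-4*t) + exp(-4*t), -t*exp(-4*t), -3*t*exp(-4*t)]
  [t*exp(-4*t), t*exp(-4*t) + exp(-4*t), 3*t*exp(-4*t)]
  [0, 0, exp(-4*t)]

Strategy: write A = P · J · P⁻¹ where J is a Jordan canonical form, so e^{tA} = P · e^{tJ} · P⁻¹, and e^{tJ} can be computed block-by-block.

A has Jordan form
J =
  [-4,  1,  0]
  [ 0, -4,  0]
  [ 0,  0, -4]
(up to reordering of blocks).

Per-block formulas:
  For a 2×2 Jordan block J_2(-4): exp(t · J_2(-4)) = e^(-4t)·(I + t·N), where N is the 2×2 nilpotent shift.
  For a 1×1 block at λ = -4: exp(t · [-4]) = [e^(-4t)].

After assembling e^{tJ} and conjugating by P, we get:

e^{tA} =
  [-t*exp(-4*t) + exp(-4*t), -t*exp(-4*t), -3*t*exp(-4*t)]
  [t*exp(-4*t), t*exp(-4*t) + exp(-4*t), 3*t*exp(-4*t)]
  [0, 0, exp(-4*t)]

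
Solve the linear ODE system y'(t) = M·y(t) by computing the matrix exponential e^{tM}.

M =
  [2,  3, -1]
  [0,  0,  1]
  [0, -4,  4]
e^{tM} =
  [exp(2*t), -t^2*exp(2*t) + 3*t*exp(2*t), t^2*exp(2*t)/2 - t*exp(2*t)]
  [0, -2*t*exp(2*t) + exp(2*t), t*exp(2*t)]
  [0, -4*t*exp(2*t), 2*t*exp(2*t) + exp(2*t)]

Strategy: write M = P · J · P⁻¹ where J is a Jordan canonical form, so e^{tM} = P · e^{tJ} · P⁻¹, and e^{tJ} can be computed block-by-block.

M has Jordan form
J =
  [2, 1, 0]
  [0, 2, 1]
  [0, 0, 2]
(up to reordering of blocks).

Per-block formulas:
  For a 3×3 Jordan block J_3(2): exp(t · J_3(2)) = e^(2t)·(I + t·N + (t^2/2)·N^2), where N is the 3×3 nilpotent shift.

After assembling e^{tJ} and conjugating by P, we get:

e^{tM} =
  [exp(2*t), -t^2*exp(2*t) + 3*t*exp(2*t), t^2*exp(2*t)/2 - t*exp(2*t)]
  [0, -2*t*exp(2*t) + exp(2*t), t*exp(2*t)]
  [0, -4*t*exp(2*t), 2*t*exp(2*t) + exp(2*t)]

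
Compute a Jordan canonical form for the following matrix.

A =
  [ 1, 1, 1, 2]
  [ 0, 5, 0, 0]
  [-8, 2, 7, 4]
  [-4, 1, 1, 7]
J_2(5) ⊕ J_1(5) ⊕ J_1(5)

The characteristic polynomial is
  det(x·I − A) = x^4 - 20*x^3 + 150*x^2 - 500*x + 625 = (x - 5)^4

Eigenvalues and multiplicities (the geometric multiplicity of λ is n − rank(A − λI), which equals the number of Jordan blocks for λ):
  λ = 5: algebraic multiplicity = 4, geometric multiplicity = 3

Determining the block sizes for each eigenvalue:
  λ = 5: 3 blocks summing to 4 forces exactly one block of size 2 and the rest size 1 → block sizes [2, 1, 1]

Assembling the blocks gives a Jordan form
J =
  [5, 1, 0, 0]
  [0, 5, 0, 0]
  [0, 0, 5, 0]
  [0, 0, 0, 5]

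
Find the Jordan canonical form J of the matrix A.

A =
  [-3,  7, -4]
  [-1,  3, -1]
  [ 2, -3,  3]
J_3(1)

The characteristic polynomial is
  det(x·I − A) = x^3 - 3*x^2 + 3*x - 1 = (x - 1)^3

Eigenvalues and multiplicities (the geometric multiplicity of λ is n − rank(A − λI), which equals the number of Jordan blocks for λ):
  λ = 1: algebraic multiplicity = 3, geometric multiplicity = 1

Determining the block sizes for each eigenvalue:
  λ = 1: one block (gm = 1), so the single block has size am = 3 → block sizes [3]

Assembling the blocks gives a Jordan form
J =
  [1, 1, 0]
  [0, 1, 1]
  [0, 0, 1]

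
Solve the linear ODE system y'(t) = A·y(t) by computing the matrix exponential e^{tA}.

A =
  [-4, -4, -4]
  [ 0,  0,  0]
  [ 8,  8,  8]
e^{tA} =
  [2 - exp(4*t), 1 - exp(4*t), 1 - exp(4*t)]
  [0, 1, 0]
  [2*exp(4*t) - 2, 2*exp(4*t) - 2, 2*exp(4*t) - 1]

Strategy: write A = P · J · P⁻¹ where J is a Jordan canonical form, so e^{tA} = P · e^{tJ} · P⁻¹, and e^{tJ} can be computed block-by-block.

A has Jordan form
J =
  [0, 0, 0]
  [0, 0, 0]
  [0, 0, 4]
(up to reordering of blocks).

Per-block formulas:
  For a 1×1 block at λ = 0: exp(t · [0]) = [e^(0t)].
  For a 1×1 block at λ = 4: exp(t · [4]) = [e^(4t)].

After assembling e^{tJ} and conjugating by P, we get:

e^{tA} =
  [2 - exp(4*t), 1 - exp(4*t), 1 - exp(4*t)]
  [0, 1, 0]
  [2*exp(4*t) - 2, 2*exp(4*t) - 2, 2*exp(4*t) - 1]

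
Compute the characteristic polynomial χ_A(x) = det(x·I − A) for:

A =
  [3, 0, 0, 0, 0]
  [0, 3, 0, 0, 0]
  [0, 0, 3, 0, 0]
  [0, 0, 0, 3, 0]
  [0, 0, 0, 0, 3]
x^5 - 15*x^4 + 90*x^3 - 270*x^2 + 405*x - 243

Expanding det(x·I − A) (e.g. by cofactor expansion or by noting that A is similar to its Jordan form J, which has the same characteristic polynomial as A) gives
  χ_A(x) = x^5 - 15*x^4 + 90*x^3 - 270*x^2 + 405*x - 243
which factors as (x - 3)^5. The eigenvalues (with algebraic multiplicities) are λ = 3 with multiplicity 5.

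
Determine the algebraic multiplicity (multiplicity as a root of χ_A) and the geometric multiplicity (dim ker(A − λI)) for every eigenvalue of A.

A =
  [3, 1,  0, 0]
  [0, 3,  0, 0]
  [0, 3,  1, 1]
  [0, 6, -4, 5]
λ = 3: alg = 4, geom = 2

Step 1 — factor the characteristic polynomial to read off the algebraic multiplicities:
  χ_A(x) = (x - 3)^4

Step 2 — compute geometric multiplicities via the rank-nullity identity g(λ) = n − rank(A − λI):
  rank(A − (3)·I) = 2, so dim ker(A − (3)·I) = n − 2 = 2

Summary:
  λ = 3: algebraic multiplicity = 4, geometric multiplicity = 2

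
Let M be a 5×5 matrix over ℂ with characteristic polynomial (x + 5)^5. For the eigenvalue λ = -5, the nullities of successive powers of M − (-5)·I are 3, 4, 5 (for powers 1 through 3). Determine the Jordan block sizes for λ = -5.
Block sizes for λ = -5: [3, 1, 1]

From the dimensions of kernels of powers, the number of Jordan blocks of size at least j is d_j − d_{j−1} where d_j = dim ker(N^j) (with d_0 = 0). Computing the differences gives [3, 1, 1].
The number of blocks of size exactly k is (#blocks of size ≥ k) − (#blocks of size ≥ k + 1), so the partition is: 2 block(s) of size 1, 1 block(s) of size 3.
In nonincreasing order the block sizes are [3, 1, 1].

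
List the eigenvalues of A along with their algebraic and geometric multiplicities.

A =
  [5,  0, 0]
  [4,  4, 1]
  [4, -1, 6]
λ = 5: alg = 3, geom = 2

Step 1 — factor the characteristic polynomial to read off the algebraic multiplicities:
  χ_A(x) = (x - 5)^3

Step 2 — compute geometric multiplicities via the rank-nullity identity g(λ) = n − rank(A − λI):
  rank(A − (5)·I) = 1, so dim ker(A − (5)·I) = n − 1 = 2

Summary:
  λ = 5: algebraic multiplicity = 3, geometric multiplicity = 2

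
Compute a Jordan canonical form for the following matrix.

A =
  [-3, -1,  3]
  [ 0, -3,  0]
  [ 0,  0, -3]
J_2(-3) ⊕ J_1(-3)

The characteristic polynomial is
  det(x·I − A) = x^3 + 9*x^2 + 27*x + 27 = (x + 3)^3

Eigenvalues and multiplicities (the geometric multiplicity of λ is n − rank(A − λI), which equals the number of Jordan blocks for λ):
  λ = -3: algebraic multiplicity = 3, geometric multiplicity = 2

Determining the block sizes for each eigenvalue:
  λ = -3: 2 blocks summing to 3 forces exactly one block of size 2 and the rest size 1 → block sizes [2, 1]

Assembling the blocks gives a Jordan form
J =
  [-3,  1,  0]
  [ 0, -3,  0]
  [ 0,  0, -3]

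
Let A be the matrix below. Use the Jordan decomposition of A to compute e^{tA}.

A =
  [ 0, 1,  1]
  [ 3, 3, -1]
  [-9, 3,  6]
e^{tA} =
  [3*t^2*exp(3*t)/2 - 3*t*exp(3*t) + exp(3*t), t*exp(3*t), -t^2*exp(3*t)/2 + t*exp(3*t)]
  [3*t*exp(3*t), exp(3*t), -t*exp(3*t)]
  [9*t^2*exp(3*t)/2 - 9*t*exp(3*t), 3*t*exp(3*t), -3*t^2*exp(3*t)/2 + 3*t*exp(3*t) + exp(3*t)]

Strategy: write A = P · J · P⁻¹ where J is a Jordan canonical form, so e^{tA} = P · e^{tJ} · P⁻¹, and e^{tJ} can be computed block-by-block.

A has Jordan form
J =
  [3, 1, 0]
  [0, 3, 1]
  [0, 0, 3]
(up to reordering of blocks).

Per-block formulas:
  For a 3×3 Jordan block J_3(3): exp(t · J_3(3)) = e^(3t)·(I + t·N + (t^2/2)·N^2), where N is the 3×3 nilpotent shift.

After assembling e^{tJ} and conjugating by P, we get:

e^{tA} =
  [3*t^2*exp(3*t)/2 - 3*t*exp(3*t) + exp(3*t), t*exp(3*t), -t^2*exp(3*t)/2 + t*exp(3*t)]
  [3*t*exp(3*t), exp(3*t), -t*exp(3*t)]
  [9*t^2*exp(3*t)/2 - 9*t*exp(3*t), 3*t*exp(3*t), -3*t^2*exp(3*t)/2 + 3*t*exp(3*t) + exp(3*t)]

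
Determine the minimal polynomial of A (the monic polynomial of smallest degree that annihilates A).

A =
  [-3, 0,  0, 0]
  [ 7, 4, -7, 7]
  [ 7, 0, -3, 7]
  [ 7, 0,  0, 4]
x^2 - x - 12

The characteristic polynomial is χ_A(x) = (x - 4)^2*(x + 3)^2, so the eigenvalues are known. The minimal polynomial is
  m_A(x) = Π_λ (x − λ)^{k_λ}
where k_λ is the size of the *largest* Jordan block for λ (equivalently, the smallest k with (A − λI)^k v = 0 for every generalised eigenvector v of λ).

  λ = -3: largest Jordan block has size 1, contributing (x + 3)
  λ = 4: largest Jordan block has size 1, contributing (x − 4)

So m_A(x) = (x - 4)*(x + 3) = x^2 - x - 12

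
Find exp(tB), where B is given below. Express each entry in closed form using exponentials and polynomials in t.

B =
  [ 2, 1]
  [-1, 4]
e^{tB} =
  [-t*exp(3*t) + exp(3*t), t*exp(3*t)]
  [-t*exp(3*t), t*exp(3*t) + exp(3*t)]

Strategy: write B = P · J · P⁻¹ where J is a Jordan canonical form, so e^{tB} = P · e^{tJ} · P⁻¹, and e^{tJ} can be computed block-by-block.

B has Jordan form
J =
  [3, 1]
  [0, 3]
(up to reordering of blocks).

Per-block formulas:
  For a 2×2 Jordan block J_2(3): exp(t · J_2(3)) = e^(3t)·(I + t·N), where N is the 2×2 nilpotent shift.

After assembling e^{tJ} and conjugating by P, we get:

e^{tB} =
  [-t*exp(3*t) + exp(3*t), t*exp(3*t)]
  [-t*exp(3*t), t*exp(3*t) + exp(3*t)]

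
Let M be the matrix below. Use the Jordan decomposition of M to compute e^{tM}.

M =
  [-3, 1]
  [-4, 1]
e^{tM} =
  [-2*t*exp(-t) + exp(-t), t*exp(-t)]
  [-4*t*exp(-t), 2*t*exp(-t) + exp(-t)]

Strategy: write M = P · J · P⁻¹ where J is a Jordan canonical form, so e^{tM} = P · e^{tJ} · P⁻¹, and e^{tJ} can be computed block-by-block.

M has Jordan form
J =
  [-1,  1]
  [ 0, -1]
(up to reordering of blocks).

Per-block formulas:
  For a 2×2 Jordan block J_2(-1): exp(t · J_2(-1)) = e^(-1t)·(I + t·N), where N is the 2×2 nilpotent shift.

After assembling e^{tJ} and conjugating by P, we get:

e^{tM} =
  [-2*t*exp(-t) + exp(-t), t*exp(-t)]
  [-4*t*exp(-t), 2*t*exp(-t) + exp(-t)]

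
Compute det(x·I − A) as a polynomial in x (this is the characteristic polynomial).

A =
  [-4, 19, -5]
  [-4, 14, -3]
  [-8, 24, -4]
x^3 - 6*x^2 + 12*x - 8

Expanding det(x·I − A) (e.g. by cofactor expansion or by noting that A is similar to its Jordan form J, which has the same characteristic polynomial as A) gives
  χ_A(x) = x^3 - 6*x^2 + 12*x - 8
which factors as (x - 2)^3. The eigenvalues (with algebraic multiplicities) are λ = 2 with multiplicity 3.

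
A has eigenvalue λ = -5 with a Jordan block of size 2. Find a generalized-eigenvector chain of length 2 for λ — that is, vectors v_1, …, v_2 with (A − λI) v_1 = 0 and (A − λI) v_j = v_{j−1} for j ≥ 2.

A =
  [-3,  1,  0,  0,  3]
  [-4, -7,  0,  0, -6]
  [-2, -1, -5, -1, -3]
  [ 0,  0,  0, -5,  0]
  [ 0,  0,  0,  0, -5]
A Jordan chain for λ = -5 of length 2:
v_1 = (2, -4, -2, 0, 0)ᵀ
v_2 = (1, 0, 0, 0, 0)ᵀ

Let N = A − (-5)·I. We want v_2 with N^2 v_2 = 0 but N^1 v_2 ≠ 0; then v_{j-1} := N · v_j for j = 2, …, 2.

Pick v_2 = (1, 0, 0, 0, 0)ᵀ.
Then v_1 = N · v_2 = (2, -4, -2, 0, 0)ᵀ.

Sanity check: (A − (-5)·I) v_1 = (0, 0, 0, 0, 0)ᵀ = 0. ✓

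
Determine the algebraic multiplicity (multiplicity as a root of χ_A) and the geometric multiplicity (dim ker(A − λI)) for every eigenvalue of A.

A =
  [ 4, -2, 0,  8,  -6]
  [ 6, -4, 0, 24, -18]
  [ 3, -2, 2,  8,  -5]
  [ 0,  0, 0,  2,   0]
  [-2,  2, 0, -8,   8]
λ = 2: alg = 4, geom = 3; λ = 4: alg = 1, geom = 1

Step 1 — factor the characteristic polynomial to read off the algebraic multiplicities:
  χ_A(x) = (x - 4)*(x - 2)^4

Step 2 — compute geometric multiplicities via the rank-nullity identity g(λ) = n − rank(A − λI):
  rank(A − (2)·I) = 2, so dim ker(A − (2)·I) = n − 2 = 3
  rank(A − (4)·I) = 4, so dim ker(A − (4)·I) = n − 4 = 1

Summary:
  λ = 2: algebraic multiplicity = 4, geometric multiplicity = 3
  λ = 4: algebraic multiplicity = 1, geometric multiplicity = 1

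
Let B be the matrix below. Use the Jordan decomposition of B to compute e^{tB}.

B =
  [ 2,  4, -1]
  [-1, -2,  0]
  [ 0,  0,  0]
e^{tB} =
  [2*t + 1, 4*t, -t^2 - t]
  [-t, 1 - 2*t, t^2/2]
  [0, 0, 1]

Strategy: write B = P · J · P⁻¹ where J is a Jordan canonical form, so e^{tB} = P · e^{tJ} · P⁻¹, and e^{tJ} can be computed block-by-block.

B has Jordan form
J =
  [0, 1, 0]
  [0, 0, 1]
  [0, 0, 0]
(up to reordering of blocks).

Per-block formulas:
  For a 3×3 Jordan block J_3(0): exp(t · J_3(0)) = e^(0t)·(I + t·N + (t^2/2)·N^2), where N is the 3×3 nilpotent shift.

After assembling e^{tJ} and conjugating by P, we get:

e^{tB} =
  [2*t + 1, 4*t, -t^2 - t]
  [-t, 1 - 2*t, t^2/2]
  [0, 0, 1]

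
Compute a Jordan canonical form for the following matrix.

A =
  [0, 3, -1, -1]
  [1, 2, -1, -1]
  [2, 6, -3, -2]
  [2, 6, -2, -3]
J_2(-1) ⊕ J_1(-1) ⊕ J_1(-1)

The characteristic polynomial is
  det(x·I − A) = x^4 + 4*x^3 + 6*x^2 + 4*x + 1 = (x + 1)^4

Eigenvalues and multiplicities (the geometric multiplicity of λ is n − rank(A − λI), which equals the number of Jordan blocks for λ):
  λ = -1: algebraic multiplicity = 4, geometric multiplicity = 3

Determining the block sizes for each eigenvalue:
  λ = -1: 3 blocks summing to 4 forces exactly one block of size 2 and the rest size 1 → block sizes [2, 1, 1]

Assembling the blocks gives a Jordan form
J =
  [-1,  1,  0,  0]
  [ 0, -1,  0,  0]
  [ 0,  0, -1,  0]
  [ 0,  0,  0, -1]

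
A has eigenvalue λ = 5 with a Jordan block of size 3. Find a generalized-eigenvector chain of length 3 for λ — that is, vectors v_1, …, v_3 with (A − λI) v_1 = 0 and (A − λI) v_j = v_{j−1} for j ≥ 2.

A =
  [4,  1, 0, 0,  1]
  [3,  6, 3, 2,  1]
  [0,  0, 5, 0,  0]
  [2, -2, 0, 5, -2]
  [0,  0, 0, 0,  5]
A Jordan chain for λ = 5 of length 3:
v_1 = (4, 4, 0, -8, 0)ᵀ
v_2 = (-1, 3, 0, 2, 0)ᵀ
v_3 = (1, 0, 0, 0, 0)ᵀ

Let N = A − (5)·I. We want v_3 with N^3 v_3 = 0 but N^2 v_3 ≠ 0; then v_{j-1} := N · v_j for j = 3, …, 2.

Pick v_3 = (1, 0, 0, 0, 0)ᵀ.
Then v_2 = N · v_3 = (-1, 3, 0, 2, 0)ᵀ.
Then v_1 = N · v_2 = (4, 4, 0, -8, 0)ᵀ.

Sanity check: (A − (5)·I) v_1 = (0, 0, 0, 0, 0)ᵀ = 0. ✓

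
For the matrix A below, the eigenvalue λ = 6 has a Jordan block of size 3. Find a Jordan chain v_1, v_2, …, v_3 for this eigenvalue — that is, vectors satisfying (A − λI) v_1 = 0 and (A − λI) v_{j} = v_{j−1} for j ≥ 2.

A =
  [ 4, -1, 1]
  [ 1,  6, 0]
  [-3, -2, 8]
A Jordan chain for λ = 6 of length 3:
v_1 = (0, -2, -2)ᵀ
v_2 = (-2, 1, -3)ᵀ
v_3 = (1, 0, 0)ᵀ

Let N = A − (6)·I. We want v_3 with N^3 v_3 = 0 but N^2 v_3 ≠ 0; then v_{j-1} := N · v_j for j = 3, …, 2.

Pick v_3 = (1, 0, 0)ᵀ.
Then v_2 = N · v_3 = (-2, 1, -3)ᵀ.
Then v_1 = N · v_2 = (0, -2, -2)ᵀ.

Sanity check: (A − (6)·I) v_1 = (0, 0, 0)ᵀ = 0. ✓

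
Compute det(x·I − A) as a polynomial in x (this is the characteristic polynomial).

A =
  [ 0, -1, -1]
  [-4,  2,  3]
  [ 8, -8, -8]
x^3 + 6*x^2 + 12*x + 8

Expanding det(x·I − A) (e.g. by cofactor expansion or by noting that A is similar to its Jordan form J, which has the same characteristic polynomial as A) gives
  χ_A(x) = x^3 + 6*x^2 + 12*x + 8
which factors as (x + 2)^3. The eigenvalues (with algebraic multiplicities) are λ = -2 with multiplicity 3.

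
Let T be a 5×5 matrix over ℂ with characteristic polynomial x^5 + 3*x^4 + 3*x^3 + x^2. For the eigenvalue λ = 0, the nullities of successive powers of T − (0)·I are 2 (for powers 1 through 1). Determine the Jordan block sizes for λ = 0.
Block sizes for λ = 0: [1, 1]

From the dimensions of kernels of powers, the number of Jordan blocks of size at least j is d_j − d_{j−1} where d_j = dim ker(N^j) (with d_0 = 0). Computing the differences gives [2].
The number of blocks of size exactly k is (#blocks of size ≥ k) − (#blocks of size ≥ k + 1), so the partition is: 2 block(s) of size 1.
In nonincreasing order the block sizes are [1, 1].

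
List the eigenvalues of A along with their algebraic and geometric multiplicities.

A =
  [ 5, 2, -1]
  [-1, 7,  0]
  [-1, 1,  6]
λ = 6: alg = 3, geom = 1

Step 1 — factor the characteristic polynomial to read off the algebraic multiplicities:
  χ_A(x) = (x - 6)^3

Step 2 — compute geometric multiplicities via the rank-nullity identity g(λ) = n − rank(A − λI):
  rank(A − (6)·I) = 2, so dim ker(A − (6)·I) = n − 2 = 1

Summary:
  λ = 6: algebraic multiplicity = 3, geometric multiplicity = 1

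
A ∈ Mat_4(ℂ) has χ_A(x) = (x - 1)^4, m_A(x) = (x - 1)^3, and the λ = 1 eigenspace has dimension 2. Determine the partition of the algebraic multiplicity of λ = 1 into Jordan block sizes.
Block sizes for λ = 1: [3, 1]

Step 1 — from the characteristic polynomial, algebraic multiplicity of λ = 1 is 4. From dim ker(A − (1)·I) = 2, there are exactly 2 Jordan blocks for λ = 1.
Step 2 — from the minimal polynomial, the factor (x − 1)^3 tells us the largest block for λ = 1 has size 3.
Step 3 — with total size 4, 2 blocks, and largest block 3, the block sizes (in nonincreasing order) are [3, 1].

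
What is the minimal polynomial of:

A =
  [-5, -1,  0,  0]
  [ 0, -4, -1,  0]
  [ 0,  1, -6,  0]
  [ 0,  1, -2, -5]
x^3 + 15*x^2 + 75*x + 125

The characteristic polynomial is χ_A(x) = (x + 5)^4, so the eigenvalues are known. The minimal polynomial is
  m_A(x) = Π_λ (x − λ)^{k_λ}
where k_λ is the size of the *largest* Jordan block for λ (equivalently, the smallest k with (A − λI)^k v = 0 for every generalised eigenvector v of λ).

  λ = -5: largest Jordan block has size 3, contributing (x + 5)^3

So m_A(x) = (x + 5)^3 = x^3 + 15*x^2 + 75*x + 125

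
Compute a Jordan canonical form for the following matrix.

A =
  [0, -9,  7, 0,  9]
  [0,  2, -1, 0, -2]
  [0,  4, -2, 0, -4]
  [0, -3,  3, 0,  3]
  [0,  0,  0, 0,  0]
J_3(0) ⊕ J_1(0) ⊕ J_1(0)

The characteristic polynomial is
  det(x·I − A) = x^5

Eigenvalues and multiplicities (the geometric multiplicity of λ is n − rank(A − λI), which equals the number of Jordan blocks for λ):
  λ = 0: algebraic multiplicity = 5, geometric multiplicity = 3

Determining the block sizes for each eigenvalue:
  λ = 0: with am = 5 and gm = 3, the partition is not yet determined (e.g. several partitions of 5 into 3 parts exist). Let N = A − (0)·I. Computing rank(N^1) = 2, rank(N^2) = 1, rank(N^3) = 0; the number of blocks of size ≥ j is rank(N^{j−1}) − rank(N^j), giving [3, 1, 1]. So we have 1 block(s) of size 3, 2 block(s) of size 1 → block sizes [3, 1, 1]

Assembling the blocks gives a Jordan form
J =
  [0, 1, 0, 0, 0]
  [0, 0, 1, 0, 0]
  [0, 0, 0, 0, 0]
  [0, 0, 0, 0, 0]
  [0, 0, 0, 0, 0]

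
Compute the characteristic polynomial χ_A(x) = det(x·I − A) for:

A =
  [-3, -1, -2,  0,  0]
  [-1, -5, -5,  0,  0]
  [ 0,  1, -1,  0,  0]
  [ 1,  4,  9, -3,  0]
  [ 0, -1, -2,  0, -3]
x^5 + 15*x^4 + 90*x^3 + 270*x^2 + 405*x + 243

Expanding det(x·I − A) (e.g. by cofactor expansion or by noting that A is similar to its Jordan form J, which has the same characteristic polynomial as A) gives
  χ_A(x) = x^5 + 15*x^4 + 90*x^3 + 270*x^2 + 405*x + 243
which factors as (x + 3)^5. The eigenvalues (with algebraic multiplicities) are λ = -3 with multiplicity 5.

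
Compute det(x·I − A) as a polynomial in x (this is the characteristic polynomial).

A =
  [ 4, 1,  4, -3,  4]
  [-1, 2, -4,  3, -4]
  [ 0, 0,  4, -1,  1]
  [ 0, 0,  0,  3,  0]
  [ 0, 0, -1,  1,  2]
x^5 - 15*x^4 + 90*x^3 - 270*x^2 + 405*x - 243

Expanding det(x·I − A) (e.g. by cofactor expansion or by noting that A is similar to its Jordan form J, which has the same characteristic polynomial as A) gives
  χ_A(x) = x^5 - 15*x^4 + 90*x^3 - 270*x^2 + 405*x - 243
which factors as (x - 3)^5. The eigenvalues (with algebraic multiplicities) are λ = 3 with multiplicity 5.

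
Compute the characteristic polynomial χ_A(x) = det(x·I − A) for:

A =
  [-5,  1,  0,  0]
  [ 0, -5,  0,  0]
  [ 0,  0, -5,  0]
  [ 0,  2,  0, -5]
x^4 + 20*x^3 + 150*x^2 + 500*x + 625

Expanding det(x·I − A) (e.g. by cofactor expansion or by noting that A is similar to its Jordan form J, which has the same characteristic polynomial as A) gives
  χ_A(x) = x^4 + 20*x^3 + 150*x^2 + 500*x + 625
which factors as (x + 5)^4. The eigenvalues (with algebraic multiplicities) are λ = -5 with multiplicity 4.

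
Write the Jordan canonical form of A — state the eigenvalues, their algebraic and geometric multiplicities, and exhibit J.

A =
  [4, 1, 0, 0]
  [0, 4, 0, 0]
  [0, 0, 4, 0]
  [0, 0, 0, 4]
J_2(4) ⊕ J_1(4) ⊕ J_1(4)

The characteristic polynomial is
  det(x·I − A) = x^4 - 16*x^3 + 96*x^2 - 256*x + 256 = (x - 4)^4

Eigenvalues and multiplicities (the geometric multiplicity of λ is n − rank(A − λI), which equals the number of Jordan blocks for λ):
  λ = 4: algebraic multiplicity = 4, geometric multiplicity = 3

Determining the block sizes for each eigenvalue:
  λ = 4: 3 blocks summing to 4 forces exactly one block of size 2 and the rest size 1 → block sizes [2, 1, 1]

Assembling the blocks gives a Jordan form
J =
  [4, 1, 0, 0]
  [0, 4, 0, 0]
  [0, 0, 4, 0]
  [0, 0, 0, 4]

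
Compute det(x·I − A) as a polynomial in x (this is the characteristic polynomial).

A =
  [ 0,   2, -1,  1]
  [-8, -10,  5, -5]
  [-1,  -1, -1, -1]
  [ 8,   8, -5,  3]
x^4 + 8*x^3 + 24*x^2 + 32*x + 16

Expanding det(x·I − A) (e.g. by cofactor expansion or by noting that A is similar to its Jordan form J, which has the same characteristic polynomial as A) gives
  χ_A(x) = x^4 + 8*x^3 + 24*x^2 + 32*x + 16
which factors as (x + 2)^4. The eigenvalues (with algebraic multiplicities) are λ = -2 with multiplicity 4.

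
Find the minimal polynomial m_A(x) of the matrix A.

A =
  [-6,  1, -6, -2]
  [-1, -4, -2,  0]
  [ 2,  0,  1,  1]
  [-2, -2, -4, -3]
x^2 + 6*x + 9

The characteristic polynomial is χ_A(x) = (x + 3)^4, so the eigenvalues are known. The minimal polynomial is
  m_A(x) = Π_λ (x − λ)^{k_λ}
where k_λ is the size of the *largest* Jordan block for λ (equivalently, the smallest k with (A − λI)^k v = 0 for every generalised eigenvector v of λ).

  λ = -3: largest Jordan block has size 2, contributing (x + 3)^2

So m_A(x) = (x + 3)^2 = x^2 + 6*x + 9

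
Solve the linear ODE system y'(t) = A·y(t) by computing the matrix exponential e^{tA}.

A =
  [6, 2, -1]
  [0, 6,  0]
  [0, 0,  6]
e^{tA} =
  [exp(6*t), 2*t*exp(6*t), -t*exp(6*t)]
  [0, exp(6*t), 0]
  [0, 0, exp(6*t)]

Strategy: write A = P · J · P⁻¹ where J is a Jordan canonical form, so e^{tA} = P · e^{tJ} · P⁻¹, and e^{tJ} can be computed block-by-block.

A has Jordan form
J =
  [6, 1, 0]
  [0, 6, 0]
  [0, 0, 6]
(up to reordering of blocks).

Per-block formulas:
  For a 2×2 Jordan block J_2(6): exp(t · J_2(6)) = e^(6t)·(I + t·N), where N is the 2×2 nilpotent shift.
  For a 1×1 block at λ = 6: exp(t · [6]) = [e^(6t)].

After assembling e^{tJ} and conjugating by P, we get:

e^{tA} =
  [exp(6*t), 2*t*exp(6*t), -t*exp(6*t)]
  [0, exp(6*t), 0]
  [0, 0, exp(6*t)]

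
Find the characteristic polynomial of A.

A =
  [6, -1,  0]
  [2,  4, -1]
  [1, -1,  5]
x^3 - 15*x^2 + 75*x - 125

Expanding det(x·I − A) (e.g. by cofactor expansion or by noting that A is similar to its Jordan form J, which has the same characteristic polynomial as A) gives
  χ_A(x) = x^3 - 15*x^2 + 75*x - 125
which factors as (x - 5)^3. The eigenvalues (with algebraic multiplicities) are λ = 5 with multiplicity 3.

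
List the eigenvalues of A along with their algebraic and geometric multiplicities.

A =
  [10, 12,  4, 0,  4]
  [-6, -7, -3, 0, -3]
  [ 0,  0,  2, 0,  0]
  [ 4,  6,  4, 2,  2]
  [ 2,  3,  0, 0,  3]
λ = 2: alg = 5, geom = 3

Step 1 — factor the characteristic polynomial to read off the algebraic multiplicities:
  χ_A(x) = (x - 2)^5

Step 2 — compute geometric multiplicities via the rank-nullity identity g(λ) = n − rank(A − λI):
  rank(A − (2)·I) = 2, so dim ker(A − (2)·I) = n − 2 = 3

Summary:
  λ = 2: algebraic multiplicity = 5, geometric multiplicity = 3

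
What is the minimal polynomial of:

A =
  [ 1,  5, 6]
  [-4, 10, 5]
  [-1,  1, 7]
x^3 - 18*x^2 + 108*x - 216

The characteristic polynomial is χ_A(x) = (x - 6)^3, so the eigenvalues are known. The minimal polynomial is
  m_A(x) = Π_λ (x − λ)^{k_λ}
where k_λ is the size of the *largest* Jordan block for λ (equivalently, the smallest k with (A − λI)^k v = 0 for every generalised eigenvector v of λ).

  λ = 6: largest Jordan block has size 3, contributing (x − 6)^3

So m_A(x) = (x - 6)^3 = x^3 - 18*x^2 + 108*x - 216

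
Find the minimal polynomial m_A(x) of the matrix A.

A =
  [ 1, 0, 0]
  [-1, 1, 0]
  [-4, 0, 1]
x^2 - 2*x + 1

The characteristic polynomial is χ_A(x) = (x - 1)^3, so the eigenvalues are known. The minimal polynomial is
  m_A(x) = Π_λ (x − λ)^{k_λ}
where k_λ is the size of the *largest* Jordan block for λ (equivalently, the smallest k with (A − λI)^k v = 0 for every generalised eigenvector v of λ).

  λ = 1: largest Jordan block has size 2, contributing (x − 1)^2

So m_A(x) = (x - 1)^2 = x^2 - 2*x + 1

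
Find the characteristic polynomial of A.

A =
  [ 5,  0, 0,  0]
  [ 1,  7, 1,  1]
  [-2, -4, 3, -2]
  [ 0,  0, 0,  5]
x^4 - 20*x^3 + 150*x^2 - 500*x + 625

Expanding det(x·I − A) (e.g. by cofactor expansion or by noting that A is similar to its Jordan form J, which has the same characteristic polynomial as A) gives
  χ_A(x) = x^4 - 20*x^3 + 150*x^2 - 500*x + 625
which factors as (x - 5)^4. The eigenvalues (with algebraic multiplicities) are λ = 5 with multiplicity 4.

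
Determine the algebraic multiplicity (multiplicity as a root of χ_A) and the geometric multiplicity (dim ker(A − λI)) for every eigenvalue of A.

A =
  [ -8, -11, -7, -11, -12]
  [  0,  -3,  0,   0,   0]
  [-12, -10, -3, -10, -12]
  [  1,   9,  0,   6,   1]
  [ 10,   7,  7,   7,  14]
λ = -3: alg = 2, geom = 2; λ = 4: alg = 3, geom = 1

Step 1 — factor the characteristic polynomial to read off the algebraic multiplicities:
  χ_A(x) = (x - 4)^3*(x + 3)^2

Step 2 — compute geometric multiplicities via the rank-nullity identity g(λ) = n − rank(A − λI):
  rank(A − (-3)·I) = 3, so dim ker(A − (-3)·I) = n − 3 = 2
  rank(A − (4)·I) = 4, so dim ker(A − (4)·I) = n − 4 = 1

Summary:
  λ = -3: algebraic multiplicity = 2, geometric multiplicity = 2
  λ = 4: algebraic multiplicity = 3, geometric multiplicity = 1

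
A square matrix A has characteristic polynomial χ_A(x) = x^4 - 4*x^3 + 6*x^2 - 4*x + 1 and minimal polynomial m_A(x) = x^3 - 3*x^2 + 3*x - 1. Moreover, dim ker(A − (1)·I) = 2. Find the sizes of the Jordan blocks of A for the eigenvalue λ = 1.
Block sizes for λ = 1: [3, 1]

Step 1 — from the characteristic polynomial, algebraic multiplicity of λ = 1 is 4. From dim ker(A − (1)·I) = 2, there are exactly 2 Jordan blocks for λ = 1.
Step 2 — from the minimal polynomial, the factor (x − 1)^3 tells us the largest block for λ = 1 has size 3.
Step 3 — with total size 4, 2 blocks, and largest block 3, the block sizes (in nonincreasing order) are [3, 1].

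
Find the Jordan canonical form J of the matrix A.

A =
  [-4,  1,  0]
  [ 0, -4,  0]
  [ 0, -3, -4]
J_2(-4) ⊕ J_1(-4)

The characteristic polynomial is
  det(x·I − A) = x^3 + 12*x^2 + 48*x + 64 = (x + 4)^3

Eigenvalues and multiplicities (the geometric multiplicity of λ is n − rank(A − λI), which equals the number of Jordan blocks for λ):
  λ = -4: algebraic multiplicity = 3, geometric multiplicity = 2

Determining the block sizes for each eigenvalue:
  λ = -4: 2 blocks summing to 3 forces exactly one block of size 2 and the rest size 1 → block sizes [2, 1]

Assembling the blocks gives a Jordan form
J =
  [-4,  1,  0]
  [ 0, -4,  0]
  [ 0,  0, -4]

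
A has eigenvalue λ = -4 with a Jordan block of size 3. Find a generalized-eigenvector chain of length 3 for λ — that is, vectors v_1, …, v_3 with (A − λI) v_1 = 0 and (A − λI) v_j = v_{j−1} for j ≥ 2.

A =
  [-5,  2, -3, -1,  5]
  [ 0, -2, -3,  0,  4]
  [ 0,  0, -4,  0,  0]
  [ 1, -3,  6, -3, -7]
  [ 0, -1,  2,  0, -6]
A Jordan chain for λ = -4 of length 3:
v_1 = (1, 2, 0, -2, -1)ᵀ
v_2 = (-3, -3, 0, 6, 2)ᵀ
v_3 = (0, 0, 1, 0, 0)ᵀ

Let N = A − (-4)·I. We want v_3 with N^3 v_3 = 0 but N^2 v_3 ≠ 0; then v_{j-1} := N · v_j for j = 3, …, 2.

Pick v_3 = (0, 0, 1, 0, 0)ᵀ.
Then v_2 = N · v_3 = (-3, -3, 0, 6, 2)ᵀ.
Then v_1 = N · v_2 = (1, 2, 0, -2, -1)ᵀ.

Sanity check: (A − (-4)·I) v_1 = (0, 0, 0, 0, 0)ᵀ = 0. ✓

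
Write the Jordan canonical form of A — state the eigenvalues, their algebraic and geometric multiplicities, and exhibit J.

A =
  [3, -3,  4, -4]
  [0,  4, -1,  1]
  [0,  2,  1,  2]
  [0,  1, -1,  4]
J_3(3) ⊕ J_1(3)

The characteristic polynomial is
  det(x·I − A) = x^4 - 12*x^3 + 54*x^2 - 108*x + 81 = (x - 3)^4

Eigenvalues and multiplicities (the geometric multiplicity of λ is n − rank(A − λI), which equals the number of Jordan blocks for λ):
  λ = 3: algebraic multiplicity = 4, geometric multiplicity = 2

Determining the block sizes for each eigenvalue:
  λ = 3: with am = 4 and gm = 2, the partition is not yet determined (e.g. several partitions of 4 into 2 parts exist). Let N = A − (3)·I. Computing rank(N^1) = 2, rank(N^2) = 1, rank(N^3) = 0; the number of blocks of size ≥ j is rank(N^{j−1}) − rank(N^j), giving [2, 1, 1]. So we have 1 block(s) of size 3, 1 block(s) of size 1 → block sizes [3, 1]

Assembling the blocks gives a Jordan form
J =
  [3, 1, 0, 0]
  [0, 3, 1, 0]
  [0, 0, 3, 0]
  [0, 0, 0, 3]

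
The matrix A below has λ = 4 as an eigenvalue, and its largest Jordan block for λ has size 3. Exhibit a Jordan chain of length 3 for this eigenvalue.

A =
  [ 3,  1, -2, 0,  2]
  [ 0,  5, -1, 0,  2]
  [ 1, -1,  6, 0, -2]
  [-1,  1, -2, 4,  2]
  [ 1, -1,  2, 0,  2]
A Jordan chain for λ = 4 of length 3:
v_1 = (1, 1, -1, 1, -1)ᵀ
v_2 = (-1, 0, 1, -1, 1)ᵀ
v_3 = (1, 0, 0, 0, 0)ᵀ

Let N = A − (4)·I. We want v_3 with N^3 v_3 = 0 but N^2 v_3 ≠ 0; then v_{j-1} := N · v_j for j = 3, …, 2.

Pick v_3 = (1, 0, 0, 0, 0)ᵀ.
Then v_2 = N · v_3 = (-1, 0, 1, -1, 1)ᵀ.
Then v_1 = N · v_2 = (1, 1, -1, 1, -1)ᵀ.

Sanity check: (A − (4)·I) v_1 = (0, 0, 0, 0, 0)ᵀ = 0. ✓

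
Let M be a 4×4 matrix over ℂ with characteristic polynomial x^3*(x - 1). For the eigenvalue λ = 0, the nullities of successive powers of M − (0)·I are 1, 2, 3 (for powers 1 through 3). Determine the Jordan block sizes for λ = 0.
Block sizes for λ = 0: [3]

From the dimensions of kernels of powers, the number of Jordan blocks of size at least j is d_j − d_{j−1} where d_j = dim ker(N^j) (with d_0 = 0). Computing the differences gives [1, 1, 1].
The number of blocks of size exactly k is (#blocks of size ≥ k) − (#blocks of size ≥ k + 1), so the partition is: 1 block(s) of size 3.
In nonincreasing order the block sizes are [3].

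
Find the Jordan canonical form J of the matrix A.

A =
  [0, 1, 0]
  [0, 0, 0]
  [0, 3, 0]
J_2(0) ⊕ J_1(0)

The characteristic polynomial is
  det(x·I − A) = x^3

Eigenvalues and multiplicities (the geometric multiplicity of λ is n − rank(A − λI), which equals the number of Jordan blocks for λ):
  λ = 0: algebraic multiplicity = 3, geometric multiplicity = 2

Determining the block sizes for each eigenvalue:
  λ = 0: 2 blocks summing to 3 forces exactly one block of size 2 and the rest size 1 → block sizes [2, 1]

Assembling the blocks gives a Jordan form
J =
  [0, 1, 0]
  [0, 0, 0]
  [0, 0, 0]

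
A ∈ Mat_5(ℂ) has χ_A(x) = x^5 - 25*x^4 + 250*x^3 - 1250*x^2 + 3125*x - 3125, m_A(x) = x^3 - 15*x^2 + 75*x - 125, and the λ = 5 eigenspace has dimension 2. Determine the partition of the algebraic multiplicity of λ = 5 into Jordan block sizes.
Block sizes for λ = 5: [3, 2]

Step 1 — from the characteristic polynomial, algebraic multiplicity of λ = 5 is 5. From dim ker(A − (5)·I) = 2, there are exactly 2 Jordan blocks for λ = 5.
Step 2 — from the minimal polynomial, the factor (x − 5)^3 tells us the largest block for λ = 5 has size 3.
Step 3 — with total size 5, 2 blocks, and largest block 3, the block sizes (in nonincreasing order) are [3, 2].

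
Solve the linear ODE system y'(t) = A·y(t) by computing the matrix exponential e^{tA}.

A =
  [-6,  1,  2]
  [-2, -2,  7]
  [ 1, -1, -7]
e^{tA} =
  [t^2*exp(-5*t)/2 - t*exp(-5*t) + exp(-5*t), t*exp(-5*t), t^2*exp(-5*t)/2 + 2*t*exp(-5*t)]
  [3*t^2*exp(-5*t)/2 - 2*t*exp(-5*t), 3*t*exp(-5*t) + exp(-5*t), 3*t^2*exp(-5*t)/2 + 7*t*exp(-5*t)]
  [-t^2*exp(-5*t)/2 + t*exp(-5*t), -t*exp(-5*t), -t^2*exp(-5*t)/2 - 2*t*exp(-5*t) + exp(-5*t)]

Strategy: write A = P · J · P⁻¹ where J is a Jordan canonical form, so e^{tA} = P · e^{tJ} · P⁻¹, and e^{tJ} can be computed block-by-block.

A has Jordan form
J =
  [-5,  1,  0]
  [ 0, -5,  1]
  [ 0,  0, -5]
(up to reordering of blocks).

Per-block formulas:
  For a 3×3 Jordan block J_3(-5): exp(t · J_3(-5)) = e^(-5t)·(I + t·N + (t^2/2)·N^2), where N is the 3×3 nilpotent shift.

After assembling e^{tJ} and conjugating by P, we get:

e^{tA} =
  [t^2*exp(-5*t)/2 - t*exp(-5*t) + exp(-5*t), t*exp(-5*t), t^2*exp(-5*t)/2 + 2*t*exp(-5*t)]
  [3*t^2*exp(-5*t)/2 - 2*t*exp(-5*t), 3*t*exp(-5*t) + exp(-5*t), 3*t^2*exp(-5*t)/2 + 7*t*exp(-5*t)]
  [-t^2*exp(-5*t)/2 + t*exp(-5*t), -t*exp(-5*t), -t^2*exp(-5*t)/2 - 2*t*exp(-5*t) + exp(-5*t)]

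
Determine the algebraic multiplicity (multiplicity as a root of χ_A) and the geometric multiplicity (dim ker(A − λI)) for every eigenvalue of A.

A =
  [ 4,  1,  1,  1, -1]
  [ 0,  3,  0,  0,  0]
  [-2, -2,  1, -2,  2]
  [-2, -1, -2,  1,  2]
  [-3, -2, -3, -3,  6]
λ = 3: alg = 5, geom = 3

Step 1 — factor the characteristic polynomial to read off the algebraic multiplicities:
  χ_A(x) = (x - 3)^5

Step 2 — compute geometric multiplicities via the rank-nullity identity g(λ) = n − rank(A − λI):
  rank(A − (3)·I) = 2, so dim ker(A − (3)·I) = n − 2 = 3

Summary:
  λ = 3: algebraic multiplicity = 5, geometric multiplicity = 3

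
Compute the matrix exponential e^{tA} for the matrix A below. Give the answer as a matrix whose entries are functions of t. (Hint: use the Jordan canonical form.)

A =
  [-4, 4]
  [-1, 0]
e^{tA} =
  [-2*t*exp(-2*t) + exp(-2*t), 4*t*exp(-2*t)]
  [-t*exp(-2*t), 2*t*exp(-2*t) + exp(-2*t)]

Strategy: write A = P · J · P⁻¹ where J is a Jordan canonical form, so e^{tA} = P · e^{tJ} · P⁻¹, and e^{tJ} can be computed block-by-block.

A has Jordan form
J =
  [-2,  1]
  [ 0, -2]
(up to reordering of blocks).

Per-block formulas:
  For a 2×2 Jordan block J_2(-2): exp(t · J_2(-2)) = e^(-2t)·(I + t·N), where N is the 2×2 nilpotent shift.

After assembling e^{tJ} and conjugating by P, we get:

e^{tA} =
  [-2*t*exp(-2*t) + exp(-2*t), 4*t*exp(-2*t)]
  [-t*exp(-2*t), 2*t*exp(-2*t) + exp(-2*t)]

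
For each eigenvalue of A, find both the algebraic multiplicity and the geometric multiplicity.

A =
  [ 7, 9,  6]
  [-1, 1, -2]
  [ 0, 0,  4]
λ = 4: alg = 3, geom = 2

Step 1 — factor the characteristic polynomial to read off the algebraic multiplicities:
  χ_A(x) = (x - 4)^3

Step 2 — compute geometric multiplicities via the rank-nullity identity g(λ) = n − rank(A − λI):
  rank(A − (4)·I) = 1, so dim ker(A − (4)·I) = n − 1 = 2

Summary:
  λ = 4: algebraic multiplicity = 3, geometric multiplicity = 2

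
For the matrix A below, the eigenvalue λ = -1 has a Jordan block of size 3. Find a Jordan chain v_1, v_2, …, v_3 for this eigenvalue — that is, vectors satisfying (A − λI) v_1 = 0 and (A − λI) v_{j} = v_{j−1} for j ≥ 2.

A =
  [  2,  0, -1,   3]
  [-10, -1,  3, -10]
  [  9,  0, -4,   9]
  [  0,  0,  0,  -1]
A Jordan chain for λ = -1 of length 3:
v_1 = (0, -3, 0, 0)ᵀ
v_2 = (3, -10, 9, 0)ᵀ
v_3 = (1, 0, 0, 0)ᵀ

Let N = A − (-1)·I. We want v_3 with N^3 v_3 = 0 but N^2 v_3 ≠ 0; then v_{j-1} := N · v_j for j = 3, …, 2.

Pick v_3 = (1, 0, 0, 0)ᵀ.
Then v_2 = N · v_3 = (3, -10, 9, 0)ᵀ.
Then v_1 = N · v_2 = (0, -3, 0, 0)ᵀ.

Sanity check: (A − (-1)·I) v_1 = (0, 0, 0, 0)ᵀ = 0. ✓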